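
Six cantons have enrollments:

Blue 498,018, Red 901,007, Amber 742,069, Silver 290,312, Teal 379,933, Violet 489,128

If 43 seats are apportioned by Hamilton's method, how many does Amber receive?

The standard divisor is 3300467/43 ≈ 76755.047.
Standard quotas: Blue 6.4884, Red 11.7387, Amber 9.6680, Silver 3.7823, Teal 4.9499, Violet 6.3726.
Lower quotas: Blue 6, Red 11, Amber 9, Silver 3, Teal 4, Violet 6 (sum 39, leaving 4 seats).
Remainders in descending order: Teal 0.9499, Silver 0.7823, Red 0.7387, Amber 0.6680, Blue 0.4884, Violet 0.3726.
Largest remainders: Teal, Silver, Red, Amber receive the extra seats.
Amber receives 10.

10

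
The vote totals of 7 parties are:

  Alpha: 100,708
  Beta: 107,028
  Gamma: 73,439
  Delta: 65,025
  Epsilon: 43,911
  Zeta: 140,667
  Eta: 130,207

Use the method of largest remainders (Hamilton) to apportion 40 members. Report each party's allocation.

Total 660985; standard divisor 660985/40 ≈ 16524.625.
Standard quotas: Alpha 6.0944, Beta 6.4769, Gamma 4.4442, Delta 3.9350, Epsilon 2.6573, Zeta 8.5126, Eta 7.8796.
Lower quotas: Alpha 6, Beta 6, Gamma 4, Delta 3, Epsilon 2, Zeta 8, Eta 7 (sum 36, leaving 4 seats).
Remainders in descending order: Delta 0.9350, Eta 0.8796, Epsilon 0.6573, Zeta 0.5126, Beta 0.4769, Gamma 0.4442, Alpha 0.0944.
The surplus seats go to Delta, Eta, Epsilon, Zeta.

Alpha 6, Beta 6, Gamma 4, Delta 4, Epsilon 3, Zeta 9, Eta 8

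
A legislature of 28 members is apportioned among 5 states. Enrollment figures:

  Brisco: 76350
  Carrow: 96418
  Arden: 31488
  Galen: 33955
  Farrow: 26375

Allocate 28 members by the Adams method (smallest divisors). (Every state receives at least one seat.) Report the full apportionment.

Brisco 8; Carrow 10; Arden 3; Galen 4; Farrow 3

Standard divisor 264586/28 ≈ 9449.5; standard quotas: Brisco 8.080, Carrow 10.204, Arden 3.332, Galen 3.593, Farrow 2.791.
Rounding up gives 9, 11, 4, 4, 3 = 31 seats, so the divisor must be adjusted.
With modified divisor 10600: modified quotas Brisco 7.203, Carrow 9.096, Arden 2.971, Galen 3.203, Farrow 2.488.
Rounding up: Brisco 8, Carrow 10, Arden 3, Galen 4, Farrow 3 (total 28).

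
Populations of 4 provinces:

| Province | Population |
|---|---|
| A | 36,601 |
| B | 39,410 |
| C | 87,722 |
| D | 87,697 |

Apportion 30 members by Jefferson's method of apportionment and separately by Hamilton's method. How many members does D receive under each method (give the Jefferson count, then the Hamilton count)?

11 and 10

Jefferson: A 4, B 4, C 11, D 11.
Hamilton: A 4, B 5, C 11, D 10.
D gets 11 under Jefferson and 10 under Hamilton.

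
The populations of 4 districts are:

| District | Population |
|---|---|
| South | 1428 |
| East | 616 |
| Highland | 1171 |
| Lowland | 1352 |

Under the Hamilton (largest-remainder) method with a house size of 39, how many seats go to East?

5

Total 4567; standard divisor 4567/39 ≈ 117.103.
Standard quotas: South 12.194, East 5.260, Highland 10.000, Lowland 11.545.
Lower quotas: South 12, East 5, Highland 9, Lowland 11 (sum 37, leaving 2 seats).
Remainders in descending order: Highland 1.000, Lowland 0.545, East 0.260, South 0.194.
The surplus seats go to Highland, Lowland.
East receives 5.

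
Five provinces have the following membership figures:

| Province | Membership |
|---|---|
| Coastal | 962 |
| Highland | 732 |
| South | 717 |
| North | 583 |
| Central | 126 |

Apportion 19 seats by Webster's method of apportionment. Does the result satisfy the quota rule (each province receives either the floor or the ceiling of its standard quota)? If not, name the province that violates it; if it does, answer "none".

Standard quotas: Coastal 5.858, Highland 4.458, South 4.366, North 3.550, Central 0.767.
Webster allocation: Coastal 6, Highland 4, South 4, North 4, Central 1.
Every allocation lies between the lower and upper quota.

none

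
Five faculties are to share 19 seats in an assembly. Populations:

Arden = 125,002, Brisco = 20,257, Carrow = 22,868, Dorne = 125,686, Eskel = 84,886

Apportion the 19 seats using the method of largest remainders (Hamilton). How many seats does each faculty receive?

Total 378699; standard divisor 378699/19 ≈ 19931.526.
Standard quotas: Arden 6.2716, Brisco 1.0163, Carrow 1.1473, Dorne 6.3059, Eskel 4.2589.
Lower quotas: Arden 6, Brisco 1, Carrow 1, Dorne 6, Eskel 4 (sum 18, leaving 1 seat).
Remainders in descending order: Dorne 0.3059, Arden 0.2716, Eskel 0.2589, Carrow 0.1473, Brisco 0.0163.
Largest remainder: Dorne receives the extra seat.

Arden: 6; Brisco: 1; Carrow: 1; Dorne: 7; Eskel: 4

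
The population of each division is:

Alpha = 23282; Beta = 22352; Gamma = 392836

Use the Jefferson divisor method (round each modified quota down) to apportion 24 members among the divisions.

Alpha=1; Beta=1; Gamma=22

Standard divisor 438470/24 ≈ 18269.583; standard quotas: Alpha 1.274, Beta 1.223, Gamma 21.502.
Rounding down gives 1, 1, 21 = 23 seats, so the divisor must be adjusted.
With modified divisor 17500: modified quotas Alpha 1.330, Beta 1.277, Gamma 22.448.
Rounding down: Alpha 1, Beta 1, Gamma 22 (total 24).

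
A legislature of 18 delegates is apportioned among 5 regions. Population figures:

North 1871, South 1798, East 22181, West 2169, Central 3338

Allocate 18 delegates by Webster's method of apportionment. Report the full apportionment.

North=1; South=1; East=13; West=1; Central=2

Standard divisor 31357/18 ≈ 1742.056; standard quotas: North 1.074, South 1.032, East 12.733, West 1.245, Central 1.916.
Rounding to the nearest integer gives North 1, South 1, East 13, West 1, Central 2 — total 18, matching the house size, so no adjustment is needed.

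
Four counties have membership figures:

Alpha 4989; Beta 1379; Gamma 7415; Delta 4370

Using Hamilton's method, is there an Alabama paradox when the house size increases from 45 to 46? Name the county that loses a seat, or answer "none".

Beta

At 45 seats: Alpha 12, Beta 4, Gamma 18, Delta 11.
At 46 seats: Alpha 13, Beta 3, Gamma 19, Delta 11.
Beta drops from 4 to 3.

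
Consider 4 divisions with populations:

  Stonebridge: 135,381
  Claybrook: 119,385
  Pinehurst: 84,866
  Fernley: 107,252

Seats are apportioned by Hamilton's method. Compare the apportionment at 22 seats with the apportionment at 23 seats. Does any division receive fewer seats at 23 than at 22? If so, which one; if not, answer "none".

none

At 22 seats: Stonebridge 7, Claybrook 6, Pinehurst 4, Fernley 5.
At 23 seats: Stonebridge 7, Claybrook 6, Pinehurst 4, Fernley 6.
No division's allocation decreased.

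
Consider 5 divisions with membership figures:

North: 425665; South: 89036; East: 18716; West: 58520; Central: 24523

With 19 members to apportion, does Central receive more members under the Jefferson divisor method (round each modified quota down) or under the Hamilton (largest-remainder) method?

Jefferson: North 14, South 3, East 0, West 2, Central 0.
Hamilton: North 13, South 3, East 0, West 2, Central 1.
Central gets 0 under Jefferson and 1 under Hamilton.

Hamilton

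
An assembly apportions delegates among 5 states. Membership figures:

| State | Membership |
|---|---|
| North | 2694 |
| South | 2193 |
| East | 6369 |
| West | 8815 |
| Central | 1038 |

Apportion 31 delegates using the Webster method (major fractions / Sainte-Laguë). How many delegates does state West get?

13

Standard divisor 21109/31 ≈ 680.935; standard quotas: North 3.956, South 3.221, East 9.353, West 12.945, Central 1.524.
Rounding to the nearest integer gives North 4, South 3, East 9, West 13, Central 2 — total 31, matching the house size, so no adjustment is needed.
West receives 13.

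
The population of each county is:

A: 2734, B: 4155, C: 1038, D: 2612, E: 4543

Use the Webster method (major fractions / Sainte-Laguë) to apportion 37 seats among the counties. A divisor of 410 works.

With modified divisor 410: modified quotas A 6.668, B 10.134, C 2.532, D 6.371, E 11.080.
Rounding to the nearest integer: A 7, B 10, C 3, D 6, E 11 (total 37).

A=7, B=10, C=3, D=6, E=11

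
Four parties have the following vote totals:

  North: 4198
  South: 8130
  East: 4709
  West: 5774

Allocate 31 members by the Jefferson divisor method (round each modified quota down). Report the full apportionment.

North 6, South 11, East 6, West 8

Standard divisor 22811/31 ≈ 735.839; standard quotas: North 5.705, South 11.049, East 6.400, West 7.847.
Rounding down gives 5, 11, 6, 7 = 29 seats, so the divisor must be adjusted.
With modified divisor 690: modified quotas North 6.084, South 11.783, East 6.825, West 8.368.
Rounding down: North 6, South 11, East 6, West 8 (total 31).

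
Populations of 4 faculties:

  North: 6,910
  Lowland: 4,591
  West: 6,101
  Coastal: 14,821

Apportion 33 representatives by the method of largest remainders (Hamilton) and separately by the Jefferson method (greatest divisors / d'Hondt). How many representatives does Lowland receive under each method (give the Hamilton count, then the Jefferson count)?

5 and 4

Hamilton: North 7, Lowland 5, West 6, Coastal 15.
Jefferson: North 7, Lowland 4, West 6, Coastal 16.
Lowland gets 5 under Hamilton and 4 under Jefferson.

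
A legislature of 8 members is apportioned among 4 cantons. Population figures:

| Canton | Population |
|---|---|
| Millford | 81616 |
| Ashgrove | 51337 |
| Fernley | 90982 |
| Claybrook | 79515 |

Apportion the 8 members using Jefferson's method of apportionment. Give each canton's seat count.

Millford: 2, Ashgrove: 1, Fernley: 3, Claybrook: 2

Standard divisor 303450/8 ≈ 37931.25; standard quotas: Millford 2.152, Ashgrove 1.353, Fernley 2.399, Claybrook 2.096.
Rounding down gives 2, 1, 2, 2 = 7 seats, so the divisor must be adjusted.
With modified divisor 28800: modified quotas Millford 2.834, Ashgrove 1.783, Fernley 3.159, Claybrook 2.761.
Rounding down: Millford 2, Ashgrove 1, Fernley 3, Claybrook 2 (total 8).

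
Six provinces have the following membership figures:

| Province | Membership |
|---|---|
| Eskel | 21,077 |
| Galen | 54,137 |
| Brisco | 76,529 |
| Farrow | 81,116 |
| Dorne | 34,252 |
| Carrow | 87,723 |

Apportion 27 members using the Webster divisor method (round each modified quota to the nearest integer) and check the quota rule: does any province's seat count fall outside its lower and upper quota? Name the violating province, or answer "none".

none

Standard quotas: Eskel 1.604, Galen 4.119, Brisco 5.823, Farrow 6.172, Dorne 2.606, Carrow 6.675.
Webster allocation: Eskel 2, Galen 4, Brisco 6, Farrow 6, Dorne 3, Carrow 6.
Every allocation lies between the lower and upper quota.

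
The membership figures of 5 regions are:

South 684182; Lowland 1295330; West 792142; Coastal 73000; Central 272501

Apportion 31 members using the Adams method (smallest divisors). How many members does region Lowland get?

12

Standard divisor 3117155/31 ≈ 100553.387; standard quotas: South 6.804, Lowland 12.882, West 7.878, Coastal 0.726, Central 2.710.
Rounding up gives 7, 13, 8, 1, 3 = 32 seats, so the divisor must be adjusted.
With modified divisor 110600: modified quotas South 6.186, Lowland 11.712, West 7.162, Coastal 0.660, Central 2.464.
Rounding up: South 7, Lowland 12, West 8, Coastal 1, Central 3 (total 31).
Lowland receives 12.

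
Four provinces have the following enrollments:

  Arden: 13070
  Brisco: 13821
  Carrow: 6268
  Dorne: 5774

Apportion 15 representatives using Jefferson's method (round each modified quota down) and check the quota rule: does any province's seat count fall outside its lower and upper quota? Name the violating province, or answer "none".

none

Standard quotas: Arden 5.036, Brisco 5.325, Carrow 2.415, Dorne 2.225.
Jefferson allocation: Arden 5, Brisco 6, Carrow 2, Dorne 2.
Every allocation lies between the lower and upper quota.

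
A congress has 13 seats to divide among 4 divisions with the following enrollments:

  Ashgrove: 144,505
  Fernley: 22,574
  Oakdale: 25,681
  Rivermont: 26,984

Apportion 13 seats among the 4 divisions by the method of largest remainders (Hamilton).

Ashgrove: 9, Fernley: 1, Oakdale: 1, Rivermont: 2

The standard divisor is 219744/13 ≈ 16903.385.
Standard quotas: Ashgrove 8.5489, Fernley 1.3355, Oakdale 1.5193, Rivermont 1.5964.
Lower quotas: Ashgrove 8, Fernley 1, Oakdale 1, Rivermont 1 (sum 11, leaving 2 seats).
Remainders in descending order: Rivermont 0.5964, Ashgrove 0.5489, Oakdale 0.5193, Fernley 0.3355.
Largest remainders: Rivermont, Ashgrove receive the extra seats.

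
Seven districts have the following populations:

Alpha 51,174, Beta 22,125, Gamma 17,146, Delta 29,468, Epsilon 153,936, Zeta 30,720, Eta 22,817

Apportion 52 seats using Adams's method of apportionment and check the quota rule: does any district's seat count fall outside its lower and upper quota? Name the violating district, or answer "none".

Epsilon

Standard quotas: Alpha 8.128, Beta 3.514, Gamma 2.723, Delta 4.681, Epsilon 24.450, Zeta 4.879, Eta 3.624.
Adams allocation: Alpha 8, Beta 4, Gamma 3, Delta 5, Epsilon 23, Zeta 5, Eta 4.
Epsilon has quota 24.450 (lower 24, upper 25) but receives 23 — outside the quota interval.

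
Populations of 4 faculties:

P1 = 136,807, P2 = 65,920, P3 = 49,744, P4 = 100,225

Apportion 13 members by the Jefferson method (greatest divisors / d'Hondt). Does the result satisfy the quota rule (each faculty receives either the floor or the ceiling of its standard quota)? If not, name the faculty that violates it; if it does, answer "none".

Standard quotas: P1 5.043, P2 2.430, P3 1.834, P4 3.694.
Jefferson allocation: P1 5, P2 2, P3 2, P4 4.
Every allocation lies between the lower and upper quota.

none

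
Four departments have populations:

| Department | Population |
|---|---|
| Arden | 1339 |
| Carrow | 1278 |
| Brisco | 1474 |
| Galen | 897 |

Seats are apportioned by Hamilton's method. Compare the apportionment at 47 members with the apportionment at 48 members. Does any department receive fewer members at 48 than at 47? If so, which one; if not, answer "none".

At 47 seats: Arden 13, Carrow 12, Brisco 14, Galen 8.
At 48 seats: Arden 13, Carrow 12, Brisco 14, Galen 9.
No department's allocation decreased.

none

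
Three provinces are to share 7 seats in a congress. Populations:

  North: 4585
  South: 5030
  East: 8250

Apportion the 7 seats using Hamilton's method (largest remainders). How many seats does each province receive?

The standard divisor is 17865/7 ≈ 2552.143.
Standard quotas: North 1.7965, South 1.9709, East 3.2326.
Lower quotas: North 1, South 1, East 3 (sum 5, leaving 2 seats).
Remainders in descending order: South 0.9709, North 0.7965, East 0.2326.
The surplus seats go to South, North.

North 2; South 2; East 3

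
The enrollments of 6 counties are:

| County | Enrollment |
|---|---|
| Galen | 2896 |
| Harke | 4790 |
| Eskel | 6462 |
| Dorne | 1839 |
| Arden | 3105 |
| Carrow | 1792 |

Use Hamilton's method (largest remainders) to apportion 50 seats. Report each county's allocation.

Galen 7; Harke 12; Eskel 16; Dorne 4; Arden 7; Carrow 4

Total 20884; standard divisor 20884/50 ≈ 417.68.
Standard quotas: Galen 6.9335, Harke 11.4681, Eskel 15.4712, Dorne 4.4029, Arden 7.4339, Carrow 4.2904.
Lower quotas: Galen 6, Harke 11, Eskel 15, Dorne 4, Arden 7, Carrow 4 (sum 47, leaving 3 seats).
Remainders in descending order: Galen 0.9335, Eskel 0.4712, Harke 0.4681, Arden 0.4339, Dorne 0.4029, Carrow 0.2904.
Largest remainders: Galen, Eskel, Harke receive the extra seats.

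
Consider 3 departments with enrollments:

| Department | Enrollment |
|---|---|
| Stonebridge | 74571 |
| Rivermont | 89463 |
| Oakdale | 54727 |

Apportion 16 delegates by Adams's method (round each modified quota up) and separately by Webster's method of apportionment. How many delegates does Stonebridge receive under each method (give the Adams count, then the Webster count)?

6 and 5

Adams: Stonebridge 6, Rivermont 6, Oakdale 4.
Webster: Stonebridge 5, Rivermont 7, Oakdale 4.
Stonebridge gets 6 under Adams and 5 under Webster.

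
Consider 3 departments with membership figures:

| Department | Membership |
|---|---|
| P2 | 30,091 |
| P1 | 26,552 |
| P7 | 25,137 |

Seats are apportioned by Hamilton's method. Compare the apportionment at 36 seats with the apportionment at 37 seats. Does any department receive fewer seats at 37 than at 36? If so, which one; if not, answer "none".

none

At 36 seats: P2 13, P1 12, P7 11.
At 37 seats: P2 14, P1 12, P7 11.
No department's allocation decreased.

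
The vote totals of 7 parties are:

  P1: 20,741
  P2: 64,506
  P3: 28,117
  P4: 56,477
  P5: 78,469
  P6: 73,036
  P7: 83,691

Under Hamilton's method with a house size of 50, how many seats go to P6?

The standard divisor is 405037/50 ≈ 8100.74.
Standard quotas: P1 2.5604, P2 7.9630, P3 3.4709, P4 6.9718, P5 9.6866, P6 9.0160, P7 10.3313.
Lower quotas: P1 2, P2 7, P3 3, P4 6, P5 9, P6 9, P7 10 (sum 46, leaving 4 seats).
Remainders in descending order: P4 0.9718, P2 0.9630, P5 0.6866, P1 0.5604, P3 0.4709, P7 0.3313, P6 0.0160.
The surplus seats go to P4, P2, P5, P1.
P6 receives 9.

9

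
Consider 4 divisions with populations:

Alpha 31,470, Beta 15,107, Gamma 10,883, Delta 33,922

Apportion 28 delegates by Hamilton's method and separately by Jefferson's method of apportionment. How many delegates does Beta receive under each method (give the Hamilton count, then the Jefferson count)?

Hamilton: Alpha 10, Beta 5, Gamma 3, Delta 10.
Jefferson: Alpha 10, Beta 4, Gamma 3, Delta 11.
Beta gets 5 under Hamilton and 4 under Jefferson.

5 and 4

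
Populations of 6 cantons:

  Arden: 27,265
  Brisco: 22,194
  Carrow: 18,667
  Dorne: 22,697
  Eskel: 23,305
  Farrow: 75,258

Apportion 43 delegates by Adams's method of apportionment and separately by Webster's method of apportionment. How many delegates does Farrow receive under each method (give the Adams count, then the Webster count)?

Adams: Arden 6, Brisco 5, Carrow 5, Dorne 5, Eskel 5, Farrow 17.
Webster: Arden 6, Brisco 5, Carrow 4, Dorne 5, Eskel 5, Farrow 18.
Farrow gets 17 under Adams and 18 under Webster.

17 and 18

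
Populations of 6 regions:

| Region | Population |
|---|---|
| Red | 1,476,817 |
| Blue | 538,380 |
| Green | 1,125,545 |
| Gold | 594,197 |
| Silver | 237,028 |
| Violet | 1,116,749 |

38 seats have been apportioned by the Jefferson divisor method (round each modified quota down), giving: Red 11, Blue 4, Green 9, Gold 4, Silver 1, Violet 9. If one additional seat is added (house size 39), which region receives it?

Red

Priority for the next seat is population ÷ (current seats + 1).
Priorities: Red 123068.083, Blue 107676.000, Green 112554.500, Gold 118839.400, Silver 118514.000, Violet 111674.900.
Highest priority: Red.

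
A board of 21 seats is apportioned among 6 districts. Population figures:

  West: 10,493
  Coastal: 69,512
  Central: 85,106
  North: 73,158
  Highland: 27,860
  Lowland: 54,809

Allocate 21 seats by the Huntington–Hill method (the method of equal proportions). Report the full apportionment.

West: 1; Coastal: 4; Central: 5; North: 5; Highland: 2; Lowland: 4

With divisor 15683: modified quotas West 0.669, Coastal 4.432, Central 5.427, North 4.665, Highland 1.776, Lowland 3.495.
Geometric-mean thresholds: West (min 1), Coastal √(4·5)=4.472, Central √(5·6)=5.477, North √(4·5)=4.472, Highland √(1·2)=1.414, Lowland √(3·4)=3.464.
Each quota rounded against its threshold gives West 1, Coastal 4, Central 5, North 5, Highland 2, Lowland 4 (total 21).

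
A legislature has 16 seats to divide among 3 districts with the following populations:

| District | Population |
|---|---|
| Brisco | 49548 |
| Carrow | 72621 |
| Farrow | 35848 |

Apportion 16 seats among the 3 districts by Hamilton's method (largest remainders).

Brisco: 5, Carrow: 7, Farrow: 4

The standard divisor is 158017/16 ≈ 9876.062.
Standard quotas: Brisco 5.0170, Carrow 7.3532, Farrow 3.6298.
Lower quotas: Brisco 5, Carrow 7, Farrow 3 (sum 15, leaving 1 seat).
Remainders in descending order: Farrow 0.6298, Carrow 0.3532, Brisco 0.0170.
The surplus seat goes to Farrow.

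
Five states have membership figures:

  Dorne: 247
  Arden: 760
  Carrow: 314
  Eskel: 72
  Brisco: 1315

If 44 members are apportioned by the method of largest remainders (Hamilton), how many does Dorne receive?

The standard divisor is 2708/44 ≈ 61.545.
Standard quotas: Dorne 4.013, Arden 12.349, Carrow 5.102, Eskel 1.170, Brisco 21.366.
Lower quotas: Dorne 4, Arden 12, Carrow 5, Eskel 1, Brisco 21 (sum 43, leaving 1 seat).
Remainders in descending order: Brisco 0.366, Arden 0.349, Eskel 0.170, Carrow 0.102, Dorne 0.013.
Largest remainder: Brisco receives the extra seat.
Dorne receives 4.

4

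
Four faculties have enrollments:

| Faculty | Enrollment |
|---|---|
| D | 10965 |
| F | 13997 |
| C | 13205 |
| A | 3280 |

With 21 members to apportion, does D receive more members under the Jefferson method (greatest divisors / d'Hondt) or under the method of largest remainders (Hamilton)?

Jefferson

Jefferson: D 6, F 7, C 7, A 1.
Hamilton: D 5, F 7, C 7, A 2.
D gets 6 under Jefferson and 5 under Hamilton.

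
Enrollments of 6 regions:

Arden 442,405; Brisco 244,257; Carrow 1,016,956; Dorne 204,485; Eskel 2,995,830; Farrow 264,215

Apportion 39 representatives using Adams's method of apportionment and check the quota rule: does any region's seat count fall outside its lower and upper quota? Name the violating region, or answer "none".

Eskel

Standard quotas: Arden 3.338, Brisco 1.843, Carrow 7.674, Dorne 1.543, Eskel 22.607, Farrow 1.994.
Adams allocation: Arden 4, Brisco 2, Carrow 8, Dorne 2, Eskel 21, Farrow 2.
Eskel has quota 22.607 (lower 22, upper 23) but receives 21 — outside the quota interval.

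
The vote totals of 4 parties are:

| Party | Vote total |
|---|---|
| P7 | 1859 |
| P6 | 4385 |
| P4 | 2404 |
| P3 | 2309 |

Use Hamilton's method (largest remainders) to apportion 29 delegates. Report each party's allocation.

P7 5; P6 12; P4 6; P3 6

The standard divisor is 10957/29 ≈ 377.828.
Standard quotas: P7 4.920, P6 11.606, P4 6.363, P3 6.111.
Lower quotas: P7 4, P6 11, P4 6, P3 6 (sum 27, leaving 2 seats).
Remainders in descending order: P7 0.920, P6 0.606, P4 0.363, P3 0.111.
Largest remainders: P7, P6 receive the extra seats.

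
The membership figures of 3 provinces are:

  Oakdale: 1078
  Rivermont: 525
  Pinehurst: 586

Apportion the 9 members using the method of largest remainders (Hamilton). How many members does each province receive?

The standard divisor is 2189/9 ≈ 243.222.
Standard quotas: Oakdale 4.432, Rivermont 2.159, Pinehurst 2.409.
Lower quotas: Oakdale 4, Rivermont 2, Pinehurst 2 (sum 8, leaving 1 seat).
Remainders in descending order: Oakdale 0.432, Pinehurst 0.409, Rivermont 0.159.
The surplus seat goes to Oakdale.

Oakdale: 5, Rivermont: 2, Pinehurst: 2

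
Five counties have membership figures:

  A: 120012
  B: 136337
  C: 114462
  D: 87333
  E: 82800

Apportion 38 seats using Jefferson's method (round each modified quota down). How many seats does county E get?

6

Standard divisor 540944/38 ≈ 14235.368; standard quotas: A 8.431, B 9.577, C 8.041, D 6.135, E 5.816.
Rounding down gives 8, 9, 8, 6, 5 = 36 seats, so the divisor must be adjusted.
With modified divisor 13500: modified quotas A 8.890, B 10.099, C 8.479, D 6.469, E 6.133.
Rounding down: A 8, B 10, C 8, D 6, E 6 (total 38).
E receives 6.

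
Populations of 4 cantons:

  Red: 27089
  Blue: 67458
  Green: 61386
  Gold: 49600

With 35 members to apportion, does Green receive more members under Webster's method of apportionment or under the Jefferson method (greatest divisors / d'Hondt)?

Webster: Red 5, Blue 12, Green 10, Gold 8.
Jefferson: Red 4, Blue 12, Green 11, Gold 8.
Green gets 10 under Webster and 11 under Jefferson.

Jefferson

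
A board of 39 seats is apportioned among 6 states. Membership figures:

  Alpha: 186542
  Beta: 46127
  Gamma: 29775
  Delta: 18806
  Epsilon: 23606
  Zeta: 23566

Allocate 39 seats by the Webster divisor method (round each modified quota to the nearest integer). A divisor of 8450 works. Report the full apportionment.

With modified divisor 8450: modified quotas Alpha 22.076, Beta 5.459, Gamma 3.524, Delta 2.226, Epsilon 2.794, Zeta 2.789.
Rounding to the nearest integer: Alpha 22, Beta 5, Gamma 4, Delta 2, Epsilon 3, Zeta 3 (total 39).

Alpha=22; Beta=5; Gamma=4; Delta=2; Epsilon=3; Zeta=3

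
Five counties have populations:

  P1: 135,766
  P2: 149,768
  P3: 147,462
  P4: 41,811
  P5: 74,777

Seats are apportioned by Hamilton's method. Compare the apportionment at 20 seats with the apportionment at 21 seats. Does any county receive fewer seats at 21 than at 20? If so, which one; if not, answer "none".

At 20 seats: P1 5, P2 5, P3 5, P4 2, P5 3.
At 21 seats: P1 5, P2 6, P3 6, P4 1, P5 3.
P4 drops from 2 to 1.

P4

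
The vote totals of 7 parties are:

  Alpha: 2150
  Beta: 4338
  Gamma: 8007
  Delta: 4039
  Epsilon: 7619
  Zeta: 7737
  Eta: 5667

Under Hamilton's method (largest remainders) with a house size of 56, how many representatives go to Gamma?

11

The standard divisor is 39557/56 ≈ 706.375.
Standard quotas: Alpha 3.0437, Beta 6.1412, Gamma 11.3353, Delta 5.7179, Epsilon 10.7861, Zeta 10.9531, Eta 8.0227.
Lower quotas: Alpha 3, Beta 6, Gamma 11, Delta 5, Epsilon 10, Zeta 10, Eta 8 (sum 53, leaving 3 seats).
Remainders in descending order: Zeta 0.9531, Epsilon 0.7861, Delta 0.7179, Gamma 0.3353, Beta 0.1412, Alpha 0.0437, Eta 0.0227.
The surplus seats go to Zeta, Epsilon, Delta.
Gamma receives 11.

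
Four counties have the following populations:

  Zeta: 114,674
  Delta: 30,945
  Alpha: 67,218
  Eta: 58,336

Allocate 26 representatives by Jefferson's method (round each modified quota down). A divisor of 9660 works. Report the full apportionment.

With modified divisor 9660: modified quotas Zeta 11.871, Delta 3.203, Alpha 6.958, Eta 6.039.
Rounding down: Zeta 11, Delta 3, Alpha 6, Eta 6 (total 26).

Zeta 11, Delta 3, Alpha 6, Eta 6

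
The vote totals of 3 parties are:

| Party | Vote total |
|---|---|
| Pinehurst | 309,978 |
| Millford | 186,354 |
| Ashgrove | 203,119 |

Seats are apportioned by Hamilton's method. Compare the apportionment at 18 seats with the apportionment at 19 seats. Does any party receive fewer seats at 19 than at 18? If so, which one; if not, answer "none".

none

At 18 seats: Pinehurst 8, Millford 5, Ashgrove 5.
At 19 seats: Pinehurst 8, Millford 5, Ashgrove 6.
No party's allocation decreased.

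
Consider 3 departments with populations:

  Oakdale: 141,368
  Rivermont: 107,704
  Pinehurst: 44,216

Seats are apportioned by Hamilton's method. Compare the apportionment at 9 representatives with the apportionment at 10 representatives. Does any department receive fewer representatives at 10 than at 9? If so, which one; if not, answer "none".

Pinehurst

At 9 seats: Oakdale 4, Rivermont 3, Pinehurst 2.
At 10 seats: Oakdale 5, Rivermont 4, Pinehurst 1.
Pinehurst drops from 2 to 1.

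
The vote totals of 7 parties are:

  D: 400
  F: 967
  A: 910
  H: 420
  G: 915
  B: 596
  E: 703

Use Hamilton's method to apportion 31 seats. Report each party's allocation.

D=2, F=6, A=6, H=3, G=6, B=4, E=4

Standard divisor: 4911 ÷ 31 ≈ 158.419.
Standard quotas: D 2.525, F 6.104, A 5.744, H 2.651, G 5.776, B 3.762, E 4.438.
Lower quotas: D 2, F 6, A 5, H 2, G 5, B 3, E 4 (sum 27, leaving 4 seats).
Remainders in descending order: G 0.776, B 0.762, A 0.744, H 0.651, D 0.525, E 0.438, F 0.104.
The surplus seats go to G, B, A, H.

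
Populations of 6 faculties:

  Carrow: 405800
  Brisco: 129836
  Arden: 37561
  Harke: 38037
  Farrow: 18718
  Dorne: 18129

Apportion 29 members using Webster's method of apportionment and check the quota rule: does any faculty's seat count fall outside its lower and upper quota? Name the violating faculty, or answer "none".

Standard quotas: Carrow 18.159, Brisco 5.810, Arden 1.681, Harke 1.702, Farrow 0.838, Dorne 0.811.
Webster allocation: Carrow 17, Brisco 6, Arden 2, Harke 2, Farrow 1, Dorne 1.
Carrow has quota 18.159 (lower 18, upper 19) but receives 17 — outside the quota interval.

Carrow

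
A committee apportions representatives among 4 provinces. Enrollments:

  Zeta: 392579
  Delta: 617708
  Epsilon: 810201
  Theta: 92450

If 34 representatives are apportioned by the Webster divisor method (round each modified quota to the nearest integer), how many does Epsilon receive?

14

Standard divisor 1912938/34 ≈ 56262.882; standard quotas: Zeta 6.978, Delta 10.979, Epsilon 14.400, Theta 1.643.
Rounding to the nearest integer gives Zeta 7, Delta 11, Epsilon 14, Theta 2 — total 34, matching the house size, so no adjustment is needed.
Epsilon receives 14.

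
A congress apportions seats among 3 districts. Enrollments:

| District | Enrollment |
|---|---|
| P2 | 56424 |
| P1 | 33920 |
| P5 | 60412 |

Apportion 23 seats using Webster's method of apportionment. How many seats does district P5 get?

9

Standard divisor 150756/23 ≈ 6554.609; standard quotas: P2 8.608, P1 5.175, P5 9.217.
Rounding to the nearest integer gives P2 9, P1 5, P5 9 — total 23, matching the house size, so no adjustment is needed.
P5 receives 9.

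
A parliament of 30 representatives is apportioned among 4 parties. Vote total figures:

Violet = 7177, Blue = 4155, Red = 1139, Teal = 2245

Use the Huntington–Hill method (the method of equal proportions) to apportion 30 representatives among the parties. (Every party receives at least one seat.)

Violet: 15, Blue: 8, Red: 2, Teal: 5

With divisor 492: modified quotas Violet 14.587, Blue 8.445, Red 2.315, Teal 4.563.
Geometric-mean thresholds: Violet √(14·15)=14.491, Blue √(8·9)=8.485, Red √(2·3)=2.449, Teal √(4·5)=4.472.
Each quota rounded against its threshold gives Violet 15, Blue 8, Red 2, Teal 5 (total 30).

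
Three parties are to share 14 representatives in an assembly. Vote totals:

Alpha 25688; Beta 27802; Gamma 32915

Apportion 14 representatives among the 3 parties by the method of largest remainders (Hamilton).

Alpha: 4, Beta: 5, Gamma: 5

Total 86405; standard divisor 86405/14 ≈ 6171.786.
Standard quotas: Alpha 4.1622, Beta 4.5047, Gamma 5.3331.
Lower quotas: Alpha 4, Beta 4, Gamma 5 (sum 13, leaving 1 seat).
Remainders in descending order: Beta 0.5047, Gamma 0.3331, Alpha 0.1622.
Largest remainder: Beta receives the extra seat.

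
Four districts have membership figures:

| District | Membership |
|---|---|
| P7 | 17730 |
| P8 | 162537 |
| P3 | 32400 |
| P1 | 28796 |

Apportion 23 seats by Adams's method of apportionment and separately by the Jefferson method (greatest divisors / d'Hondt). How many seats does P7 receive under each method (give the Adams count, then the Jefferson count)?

2 and 1

Adams: P7 2, P8 15, P3 3, P1 3.
Jefferson: P7 1, P8 16, P3 3, P1 3.
P7 gets 2 under Adams and 1 under Jefferson.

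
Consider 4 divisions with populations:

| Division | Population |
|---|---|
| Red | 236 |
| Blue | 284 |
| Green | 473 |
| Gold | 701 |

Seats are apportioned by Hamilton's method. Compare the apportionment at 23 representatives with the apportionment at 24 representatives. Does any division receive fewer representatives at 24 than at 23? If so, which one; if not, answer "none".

At 23 seats: Red 3, Blue 4, Green 6, Gold 10.
At 24 seats: Red 3, Blue 4, Green 7, Gold 10.
No division's allocation decreased.

none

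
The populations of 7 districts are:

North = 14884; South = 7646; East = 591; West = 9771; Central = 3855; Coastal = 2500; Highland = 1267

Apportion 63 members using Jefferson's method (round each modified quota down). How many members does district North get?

24

Standard divisor 40514/63 ≈ 643.079; standard quotas: North 23.145, South 11.890, East 0.919, West 15.194, Central 5.995, Coastal 3.888, Highland 1.970.
Rounding down gives 23, 11, 0, 15, 5, 3, 1 = 58 seats, so the divisor must be adjusted.
With modified divisor 615: modified quotas North 24.202, South 12.433, East 0.961, West 15.888, Central 6.268, Coastal 4.065, Highland 2.060.
Rounding down: North 24, South 12, East 0, West 15, Central 6, Coastal 4, Highland 2 (total 63).
North receives 24.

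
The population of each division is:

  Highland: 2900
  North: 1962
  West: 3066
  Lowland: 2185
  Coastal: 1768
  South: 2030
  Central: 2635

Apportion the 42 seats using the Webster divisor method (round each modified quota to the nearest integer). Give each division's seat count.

Standard divisor 16546/42 ≈ 393.952; standard quotas: Highland 7.361, North 4.980, West 7.783, Lowland 5.546, Coastal 4.488, South 5.153, Central 6.689.
Rounding to the nearest integer gives Highland 7, North 5, West 8, Lowland 6, Coastal 4, South 5, Central 7 — total 42, matching the house size, so no adjustment is needed.

Highland=7, North=5, West=8, Lowland=6, Coastal=4, South=5, Central=7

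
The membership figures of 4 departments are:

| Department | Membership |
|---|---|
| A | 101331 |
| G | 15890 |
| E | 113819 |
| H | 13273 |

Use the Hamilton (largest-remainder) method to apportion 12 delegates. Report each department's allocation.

The standard divisor is 244313/12 ≈ 20359.417.
Standard quotas: A 4.9771, G 0.7805, E 5.5905, H 0.6519.
Lower quotas: A 4, G 0, E 5, H 0 (sum 9, leaving 3 seats).
Remainders in descending order: A 0.9771, G 0.7805, H 0.6519, E 0.5905.
The surplus seats go to A, G, H.

A: 5; G: 1; E: 5; H: 1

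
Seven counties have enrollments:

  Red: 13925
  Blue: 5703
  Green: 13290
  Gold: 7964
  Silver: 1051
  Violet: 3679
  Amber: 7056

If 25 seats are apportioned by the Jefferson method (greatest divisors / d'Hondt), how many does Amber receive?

3

Standard divisor 52668/25 ≈ 2106.72; standard quotas: Red 6.610, Blue 2.707, Green 6.308, Gold 3.780, Silver 0.499, Violet 1.746, Amber 3.349.
Rounding down gives 6, 2, 6, 3, 0, 1, 3 = 21 seats, so the divisor must be adjusted.
With modified divisor 1870: modified quotas Red 7.447, Blue 3.050, Green 7.107, Gold 4.259, Silver 0.562, Violet 1.967, Amber 3.773.
Rounding down: Red 7, Blue 3, Green 7, Gold 4, Silver 0, Violet 1, Amber 3 (total 25).
Amber receives 3.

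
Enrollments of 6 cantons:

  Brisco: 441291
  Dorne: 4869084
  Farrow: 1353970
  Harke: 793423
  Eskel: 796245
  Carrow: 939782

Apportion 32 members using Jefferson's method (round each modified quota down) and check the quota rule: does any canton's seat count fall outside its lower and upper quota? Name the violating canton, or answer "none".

Dorne

Standard quotas: Brisco 1.536, Dorne 16.947, Farrow 4.713, Harke 2.762, Eskel 2.771, Carrow 3.271.
Jefferson allocation: Brisco 1, Dorne 18, Farrow 5, Harke 2, Eskel 3, Carrow 3.
Dorne has quota 16.947 (lower 16, upper 17) but receives 18 — outside the quota interval.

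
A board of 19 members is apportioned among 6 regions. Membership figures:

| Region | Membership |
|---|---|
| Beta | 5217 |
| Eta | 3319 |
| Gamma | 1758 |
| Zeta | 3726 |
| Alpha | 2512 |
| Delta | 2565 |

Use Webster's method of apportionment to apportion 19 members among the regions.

Beta: 5, Eta: 3, Gamma: 2, Zeta: 4, Alpha: 2, Delta: 3

Standard divisor 19097/19 ≈ 1005.105; standard quotas: Beta 5.191, Eta 3.302, Gamma 1.749, Zeta 3.707, Alpha 2.499, Delta 2.552.
Rounding to the nearest integer gives Beta 5, Eta 3, Gamma 2, Zeta 4, Alpha 2, Delta 3 — total 19, matching the house size, so no adjustment is needed.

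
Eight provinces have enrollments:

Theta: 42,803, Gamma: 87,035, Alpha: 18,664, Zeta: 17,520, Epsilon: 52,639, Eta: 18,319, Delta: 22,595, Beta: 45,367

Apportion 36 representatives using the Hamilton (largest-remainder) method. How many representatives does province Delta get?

The standard divisor is 304942/36 ≈ 8470.611.
Standard quotas: Theta 5.0531, Gamma 10.2749, Alpha 2.2034, Zeta 2.0683, Epsilon 6.2143, Eta 2.1627, Delta 2.6675, Beta 5.3558.
Lower quotas: Theta 5, Gamma 10, Alpha 2, Zeta 2, Epsilon 6, Eta 2, Delta 2, Beta 5 (sum 34, leaving 2 seats).
Remainders in descending order: Delta 0.6675, Beta 0.3558, Gamma 0.2749, Epsilon 0.2143, Alpha 0.2034, Eta 0.1627, Zeta 0.0683, Theta 0.0531.
Largest remainders: Delta, Beta receive the extra seats.
Delta receives 3.

3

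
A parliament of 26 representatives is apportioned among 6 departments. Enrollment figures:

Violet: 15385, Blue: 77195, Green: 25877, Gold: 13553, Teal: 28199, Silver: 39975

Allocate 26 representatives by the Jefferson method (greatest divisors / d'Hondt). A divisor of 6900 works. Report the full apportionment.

With modified divisor 6900: modified quotas Violet 2.230, Blue 11.188, Green 3.750, Gold 1.964, Teal 4.087, Silver 5.793.
Rounding down: Violet 2, Blue 11, Green 3, Gold 1, Teal 4, Silver 5 (total 26).

Violet=2, Blue=11, Green=3, Gold=1, Teal=4, Silver=5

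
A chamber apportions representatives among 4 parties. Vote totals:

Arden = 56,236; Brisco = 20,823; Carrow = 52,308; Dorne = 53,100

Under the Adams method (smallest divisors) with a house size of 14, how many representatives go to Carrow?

Standard divisor 182467/14 ≈ 13033.357; standard quotas: Arden 4.315, Brisco 1.598, Carrow 4.013, Dorne 4.074.
Rounding up gives 5, 2, 5, 5 = 17 seats, so the divisor must be adjusted.
With modified divisor 15700: modified quotas Arden 3.582, Brisco 1.326, Carrow 3.332, Dorne 3.382.
Rounding up: Arden 4, Brisco 2, Carrow 4, Dorne 4 (total 14).
Carrow receives 4.

4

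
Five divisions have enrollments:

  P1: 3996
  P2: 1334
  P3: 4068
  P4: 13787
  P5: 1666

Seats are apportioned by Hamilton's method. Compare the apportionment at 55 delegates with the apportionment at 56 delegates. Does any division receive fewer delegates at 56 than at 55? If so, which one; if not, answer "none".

At 55 seats: P1 9, P2 3, P3 9, P4 30, P5 4.
At 56 seats: P1 9, P2 3, P3 9, P4 31, P5 4.
No division's allocation decreased.

none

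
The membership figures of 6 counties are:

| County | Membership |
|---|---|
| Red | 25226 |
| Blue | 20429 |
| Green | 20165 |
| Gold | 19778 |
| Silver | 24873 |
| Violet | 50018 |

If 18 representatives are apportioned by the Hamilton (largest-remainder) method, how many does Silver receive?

Standard divisor: 160489 ÷ 18 ≈ 8916.056.
Standard quotas: Red 2.8293, Blue 2.2913, Green 2.2617, Gold 2.2182, Silver 2.7897, Violet 5.6099.
Lower quotas: Red 2, Blue 2, Green 2, Gold 2, Silver 2, Violet 5 (sum 15, leaving 3 seats).
Remainders in descending order: Red 0.8293, Silver 0.7897, Violet 0.6099, Blue 0.2913, Green 0.2617, Gold 0.2182.
The surplus seats go to Red, Silver, Violet.
Silver receives 3.

3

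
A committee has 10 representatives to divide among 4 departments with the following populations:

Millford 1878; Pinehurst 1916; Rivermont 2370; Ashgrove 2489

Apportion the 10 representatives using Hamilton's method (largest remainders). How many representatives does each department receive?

Standard divisor: 8653 ÷ 10 ≈ 865.3.
Standard quotas: Millford 2.170, Pinehurst 2.214, Rivermont 2.739, Ashgrove 2.876.
Lower quotas: Millford 2, Pinehurst 2, Rivermont 2, Ashgrove 2 (sum 8, leaving 2 seats).
Remainders in descending order: Ashgrove 0.876, Rivermont 0.739, Pinehurst 0.214, Millford 0.170.
Largest remainders: Ashgrove, Rivermont receive the extra seats.

Millford 2, Pinehurst 2, Rivermont 3, Ashgrove 3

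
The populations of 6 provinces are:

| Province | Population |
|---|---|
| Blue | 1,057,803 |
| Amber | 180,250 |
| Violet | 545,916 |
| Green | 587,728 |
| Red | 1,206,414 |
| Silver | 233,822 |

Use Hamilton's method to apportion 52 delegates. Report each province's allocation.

Blue 14; Amber 3; Violet 7; Green 8; Red 17; Silver 3

The standard divisor is 3811933/52 ≈ 73306.404.
Standard quotas: Blue 14.4299, Amber 2.4589, Violet 7.4470, Green 8.0174, Red 16.4571, Silver 3.1897.
Lower quotas: Blue 14, Amber 2, Violet 7, Green 8, Red 16, Silver 3 (sum 50, leaving 2 seats).
Remainders in descending order: Amber 0.4589, Red 0.4571, Violet 0.4470, Blue 0.4299, Silver 0.1897, Green 0.0174.
The surplus seats go to Amber, Red.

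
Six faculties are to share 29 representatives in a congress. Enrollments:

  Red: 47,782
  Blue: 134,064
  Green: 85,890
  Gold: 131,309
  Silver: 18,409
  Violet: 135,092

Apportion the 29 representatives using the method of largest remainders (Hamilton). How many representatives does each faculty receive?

Red=2, Blue=7, Green=5, Gold=7, Silver=1, Violet=7

Standard divisor: 552546 ÷ 29 ≈ 19053.31.
Standard quotas: Red 2.5078, Blue 7.0363, Green 4.5079, Gold 6.8917, Silver 0.9662, Violet 7.0902.
Lower quotas: Red 2, Blue 7, Green 4, Gold 6, Silver 0, Violet 7 (sum 26, leaving 3 seats).
Remainders in descending order: Silver 0.9662, Gold 0.8917, Green 0.5079, Red 0.5078, Violet 0.0902, Blue 0.0363.
Largest remainders: Silver, Gold, Green receive the extra seats.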